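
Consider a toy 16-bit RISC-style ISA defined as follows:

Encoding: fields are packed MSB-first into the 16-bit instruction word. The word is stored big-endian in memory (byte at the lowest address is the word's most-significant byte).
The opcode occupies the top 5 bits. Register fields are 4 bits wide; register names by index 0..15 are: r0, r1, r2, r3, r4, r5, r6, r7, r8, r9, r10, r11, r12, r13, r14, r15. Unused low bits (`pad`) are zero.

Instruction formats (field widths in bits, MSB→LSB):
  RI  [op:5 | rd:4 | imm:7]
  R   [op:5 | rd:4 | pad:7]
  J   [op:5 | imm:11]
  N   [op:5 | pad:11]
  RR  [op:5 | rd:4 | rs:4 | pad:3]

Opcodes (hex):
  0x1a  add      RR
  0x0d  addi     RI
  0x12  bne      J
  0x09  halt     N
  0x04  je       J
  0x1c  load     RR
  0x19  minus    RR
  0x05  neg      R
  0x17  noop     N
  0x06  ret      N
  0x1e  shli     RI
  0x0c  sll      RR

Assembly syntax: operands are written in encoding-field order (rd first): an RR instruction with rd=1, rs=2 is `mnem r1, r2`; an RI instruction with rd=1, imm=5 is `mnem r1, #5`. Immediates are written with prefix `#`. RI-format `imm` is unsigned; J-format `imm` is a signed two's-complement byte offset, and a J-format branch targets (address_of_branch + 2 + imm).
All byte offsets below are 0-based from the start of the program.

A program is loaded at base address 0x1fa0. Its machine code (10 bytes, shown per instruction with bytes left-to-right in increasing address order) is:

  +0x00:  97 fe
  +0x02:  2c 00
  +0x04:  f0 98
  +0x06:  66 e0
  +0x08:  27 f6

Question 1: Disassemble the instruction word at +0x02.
neg r8

@+02  big-endian(2c 00) = 0x2c00
  op=0x2c00>>11=0x5 ⇒ neg (R)
  rd@[10:7]=0x8 ⇒ r8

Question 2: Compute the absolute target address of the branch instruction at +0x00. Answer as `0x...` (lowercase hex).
@+00  big-endian(97 fe) = 0x97fe
  top 5b → 0x12 → bne [J]
  imm@[10:0]=0x7fe (s11→-2) ⇒ #-2
  target = base 0x1fa0 + off 0x00 + 2 + imm -2 = 0x1fa0

0x1fa0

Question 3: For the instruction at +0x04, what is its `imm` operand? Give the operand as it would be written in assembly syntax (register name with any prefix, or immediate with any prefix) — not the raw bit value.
#24

[04] f0 98 → 0xf098
  opcode bits[15:11]=0x1e: shli/RI
  rd@[10:7]=0x1 ⇒ r1
  imm@[6:0]=0x18 ⇒ #24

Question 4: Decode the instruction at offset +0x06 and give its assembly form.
@+06  big-endian(66 e0) = 0x66e0
  top 5b → 0xc → sll [RR]
  rd: (w>>7)&0xf=0xd → r13
  rs: (w>>3)&0xf=0xc → r12

sll r13, r12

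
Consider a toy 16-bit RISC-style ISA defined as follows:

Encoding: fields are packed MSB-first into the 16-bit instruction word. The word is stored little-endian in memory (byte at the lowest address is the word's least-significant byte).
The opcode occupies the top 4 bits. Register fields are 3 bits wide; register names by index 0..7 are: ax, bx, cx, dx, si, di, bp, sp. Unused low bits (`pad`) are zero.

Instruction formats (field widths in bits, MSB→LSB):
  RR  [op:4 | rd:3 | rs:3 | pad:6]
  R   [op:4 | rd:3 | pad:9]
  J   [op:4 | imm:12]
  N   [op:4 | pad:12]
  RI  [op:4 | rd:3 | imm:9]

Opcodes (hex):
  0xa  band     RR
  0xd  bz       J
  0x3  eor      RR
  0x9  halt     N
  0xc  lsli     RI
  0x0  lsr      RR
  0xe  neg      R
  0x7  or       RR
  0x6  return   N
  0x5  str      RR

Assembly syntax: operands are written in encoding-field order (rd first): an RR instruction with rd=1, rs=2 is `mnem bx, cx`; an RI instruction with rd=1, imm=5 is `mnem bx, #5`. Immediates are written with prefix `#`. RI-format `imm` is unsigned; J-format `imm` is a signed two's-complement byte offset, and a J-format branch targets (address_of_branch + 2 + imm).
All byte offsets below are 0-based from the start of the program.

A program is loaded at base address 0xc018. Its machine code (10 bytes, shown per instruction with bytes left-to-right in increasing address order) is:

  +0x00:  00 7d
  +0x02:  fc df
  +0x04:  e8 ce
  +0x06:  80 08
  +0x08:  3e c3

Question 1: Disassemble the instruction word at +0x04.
lsli sp, #232

@+04  little-endian(e8 ce) = 0xcee8
  op=0xcee8>>12=0xc ⇒ lsli (RI)
  [11:9] rd=7 = sp
  [8:0] imm=232 = #232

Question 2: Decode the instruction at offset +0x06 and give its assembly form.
lsr si, cx

[06] 80 08 → 0x0880
  opcode bits[15:12]=0x0: lsr/RR
  rd: (w>>9)&0x7=0x4 → si
  rs: (w>>6)&0x7=0x2 → cx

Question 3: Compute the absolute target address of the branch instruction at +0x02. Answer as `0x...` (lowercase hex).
+0x02: fc df ⇒ word 0xdffc (little)
  op=0xdffc>>12=0xd ⇒ bz (J)
  imm@[11:0]=0xffc (s12→-4) ⇒ #-4
  target = base 0xc018 + off 0x02 + 2 + imm -4 = 0xc018

0xc018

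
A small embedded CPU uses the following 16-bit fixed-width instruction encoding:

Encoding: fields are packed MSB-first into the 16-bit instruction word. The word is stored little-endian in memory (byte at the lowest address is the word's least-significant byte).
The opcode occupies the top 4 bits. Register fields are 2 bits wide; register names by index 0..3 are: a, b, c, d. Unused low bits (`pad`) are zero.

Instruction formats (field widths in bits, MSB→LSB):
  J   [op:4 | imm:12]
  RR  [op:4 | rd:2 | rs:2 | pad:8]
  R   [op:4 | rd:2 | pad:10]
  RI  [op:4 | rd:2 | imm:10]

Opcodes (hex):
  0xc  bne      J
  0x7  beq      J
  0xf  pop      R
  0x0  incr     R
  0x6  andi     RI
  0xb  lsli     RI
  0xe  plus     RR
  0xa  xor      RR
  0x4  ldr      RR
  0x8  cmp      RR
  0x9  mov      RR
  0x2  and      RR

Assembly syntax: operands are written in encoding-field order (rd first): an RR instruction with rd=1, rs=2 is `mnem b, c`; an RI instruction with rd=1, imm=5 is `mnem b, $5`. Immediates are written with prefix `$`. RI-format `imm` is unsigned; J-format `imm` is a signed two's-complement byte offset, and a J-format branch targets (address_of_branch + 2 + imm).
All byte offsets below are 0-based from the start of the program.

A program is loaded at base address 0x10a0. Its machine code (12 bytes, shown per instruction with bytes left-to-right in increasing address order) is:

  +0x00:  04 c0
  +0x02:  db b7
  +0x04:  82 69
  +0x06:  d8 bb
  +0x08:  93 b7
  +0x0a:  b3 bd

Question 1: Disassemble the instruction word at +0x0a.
+0x0a: b3 bd ⇒ word 0xbdb3 (little)
  op=0xbdb3>>12=0xb ⇒ lsli (RI)
  [11:10] rd=3 = d
  [9:0] imm=435 = $435

lsli d, $435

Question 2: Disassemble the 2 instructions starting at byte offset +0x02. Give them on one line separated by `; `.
lsli b, $987; andi c, $386

[02] db b7 → 0xb7db
  opcode bits[15:12]=0xb: lsli/RI
  rd@[11:10]=0x1 ⇒ b
  imm@[9:0]=0x3db ⇒ $987
[04] 82 69 → 0x6982
  opcode bits[15:12]=0x6: andi/RI
  rd@[11:10]=0x2 ⇒ c
  imm@[9:0]=0x182 ⇒ $386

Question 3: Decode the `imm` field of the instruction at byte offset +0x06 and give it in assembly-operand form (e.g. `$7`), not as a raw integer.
+0x06: d8 bb ⇒ word 0xbbd8 (little)
  top 4b → 0xb → lsli [RI]
  rd@[11:10]=0x2 ⇒ c
  imm@[9:0]=0x3d8 ⇒ $984

$984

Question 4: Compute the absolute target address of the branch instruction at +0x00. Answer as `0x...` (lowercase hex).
0x10a6

[00] 04 c0 → 0xc004
  opcode bits[15:12]=0xc: bne/J
  imm: (w>>0)&0xfff=0x4 → $4
  target = base 0x10a0 + off 0x00 + 2 + imm 4 = 0x10a6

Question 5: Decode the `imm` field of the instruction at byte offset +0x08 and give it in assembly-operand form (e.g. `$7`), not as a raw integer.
$915

[08] 93 b7 → 0xb793
  op=0xb793>>12=0xb ⇒ lsli (RI)
  rd@[11:10]=0x1 ⇒ b
  imm@[9:0]=0x393 ⇒ $915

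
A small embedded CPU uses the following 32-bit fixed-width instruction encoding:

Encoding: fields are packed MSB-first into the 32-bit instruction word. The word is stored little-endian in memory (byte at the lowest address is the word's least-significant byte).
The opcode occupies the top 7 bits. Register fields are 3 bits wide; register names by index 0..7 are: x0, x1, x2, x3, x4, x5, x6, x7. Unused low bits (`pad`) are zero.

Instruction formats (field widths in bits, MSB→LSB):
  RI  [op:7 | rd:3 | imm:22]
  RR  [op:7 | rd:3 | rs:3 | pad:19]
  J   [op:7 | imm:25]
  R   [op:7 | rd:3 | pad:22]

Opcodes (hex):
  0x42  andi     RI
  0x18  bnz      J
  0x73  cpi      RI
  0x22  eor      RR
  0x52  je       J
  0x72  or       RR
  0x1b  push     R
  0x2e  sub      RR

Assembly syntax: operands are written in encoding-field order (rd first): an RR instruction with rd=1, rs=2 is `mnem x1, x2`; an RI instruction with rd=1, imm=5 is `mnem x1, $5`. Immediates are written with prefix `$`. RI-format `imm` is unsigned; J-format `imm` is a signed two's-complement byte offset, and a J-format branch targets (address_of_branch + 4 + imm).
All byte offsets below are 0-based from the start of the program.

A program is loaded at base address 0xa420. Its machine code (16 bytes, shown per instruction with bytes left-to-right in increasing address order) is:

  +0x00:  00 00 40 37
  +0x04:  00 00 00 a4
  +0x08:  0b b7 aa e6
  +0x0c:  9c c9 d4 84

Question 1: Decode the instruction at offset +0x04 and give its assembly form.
je $0

off 0x04: read 00 00 00 a4 as little → 0xa4000000
  op=0xa4000000>>25=0x52 ⇒ je (J)
  imm: (w>>0)&0x1ffffff=0x0 → $0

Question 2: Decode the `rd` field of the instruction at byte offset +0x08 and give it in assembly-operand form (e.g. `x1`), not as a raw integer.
+0x08: 0b b7 aa e6 ⇒ word 0xe6aab70b (little)
  top 7b → 0x73 → cpi [RI]
  rd@[24:22]=0x2 ⇒ x2
  imm@[21:0]=0x2ab70b ⇒ $2799371

x2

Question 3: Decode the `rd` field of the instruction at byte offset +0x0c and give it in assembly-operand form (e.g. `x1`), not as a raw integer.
[0c] 9c c9 d4 84 → 0x84d4c99c
  op=0x84d4c99c>>25=0x42 ⇒ andi (RI)
  rd@[24:22]=0x3 ⇒ x3
  imm@[21:0]=0x14c99c ⇒ $1362332

x3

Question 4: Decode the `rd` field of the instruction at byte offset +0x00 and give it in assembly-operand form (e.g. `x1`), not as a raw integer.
x5

+0x00: 00 00 40 37 ⇒ word 0x37400000 (little)
  op=0x37400000>>25=0x1b ⇒ push (R)
  rd: (w>>22)&0x7=0x5 → x5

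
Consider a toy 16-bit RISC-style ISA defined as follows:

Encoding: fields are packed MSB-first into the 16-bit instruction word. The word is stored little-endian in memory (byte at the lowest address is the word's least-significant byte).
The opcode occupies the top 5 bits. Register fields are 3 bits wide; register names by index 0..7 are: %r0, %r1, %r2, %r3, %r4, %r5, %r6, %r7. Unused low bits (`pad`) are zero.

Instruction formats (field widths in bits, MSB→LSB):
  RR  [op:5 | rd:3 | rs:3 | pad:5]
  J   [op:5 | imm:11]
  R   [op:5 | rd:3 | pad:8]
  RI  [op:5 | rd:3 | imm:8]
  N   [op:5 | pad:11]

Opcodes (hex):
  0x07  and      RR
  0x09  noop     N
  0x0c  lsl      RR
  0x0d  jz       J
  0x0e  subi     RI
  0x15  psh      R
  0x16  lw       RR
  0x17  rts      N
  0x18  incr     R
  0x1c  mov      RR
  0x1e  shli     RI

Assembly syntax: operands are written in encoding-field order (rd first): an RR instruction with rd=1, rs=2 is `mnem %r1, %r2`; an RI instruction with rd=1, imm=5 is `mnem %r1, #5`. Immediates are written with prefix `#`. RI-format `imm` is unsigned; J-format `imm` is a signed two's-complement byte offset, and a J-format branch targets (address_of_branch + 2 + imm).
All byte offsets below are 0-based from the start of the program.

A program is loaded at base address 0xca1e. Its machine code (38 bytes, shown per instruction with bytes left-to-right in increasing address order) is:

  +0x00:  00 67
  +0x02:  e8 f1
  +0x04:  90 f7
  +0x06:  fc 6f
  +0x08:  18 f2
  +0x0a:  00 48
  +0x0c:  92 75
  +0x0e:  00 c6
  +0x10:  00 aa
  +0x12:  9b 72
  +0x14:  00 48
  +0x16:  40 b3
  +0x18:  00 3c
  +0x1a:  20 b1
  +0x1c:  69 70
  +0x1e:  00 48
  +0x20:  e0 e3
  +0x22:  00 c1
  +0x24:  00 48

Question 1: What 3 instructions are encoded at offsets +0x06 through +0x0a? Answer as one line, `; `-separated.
jz #-4; shli %r2, #24; noop

@+06  little-endian(fc 6f) = 0x6ffc
  op=0x6ffc>>11=0xd ⇒ jz (J)
  imm: (w>>0)&0x7ff=0x7fc (s11→-4) → #-4
@+08  little-endian(18 f2) = 0xf218
  op=0xf218>>11=0x1e ⇒ shli (RI)
  rd: (w>>8)&0x7=0x2 → %r2
  imm: (w>>0)&0xff=0x18 → #24
@+0a  little-endian(00 48) = 0x4800
  op=0x4800>>11=0x9 ⇒ noop (N)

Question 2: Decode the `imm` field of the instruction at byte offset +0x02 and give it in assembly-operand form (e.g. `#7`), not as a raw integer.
[02] e8 f1 → 0xf1e8
  top 5b → 0x1e → shli [RI]
  [10:8] rd=1 = %r1
  [7:0] imm=232 = #232

#232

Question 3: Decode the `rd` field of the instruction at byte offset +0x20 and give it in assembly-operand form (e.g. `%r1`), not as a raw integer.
@+20  little-endian(e0 e3) = 0xe3e0
  opcode bits[15:11]=0x1c: mov/RR
  rd@[10:8]=0x3 ⇒ %r3
  rs@[7:5]=0x7 ⇒ %r7

%r3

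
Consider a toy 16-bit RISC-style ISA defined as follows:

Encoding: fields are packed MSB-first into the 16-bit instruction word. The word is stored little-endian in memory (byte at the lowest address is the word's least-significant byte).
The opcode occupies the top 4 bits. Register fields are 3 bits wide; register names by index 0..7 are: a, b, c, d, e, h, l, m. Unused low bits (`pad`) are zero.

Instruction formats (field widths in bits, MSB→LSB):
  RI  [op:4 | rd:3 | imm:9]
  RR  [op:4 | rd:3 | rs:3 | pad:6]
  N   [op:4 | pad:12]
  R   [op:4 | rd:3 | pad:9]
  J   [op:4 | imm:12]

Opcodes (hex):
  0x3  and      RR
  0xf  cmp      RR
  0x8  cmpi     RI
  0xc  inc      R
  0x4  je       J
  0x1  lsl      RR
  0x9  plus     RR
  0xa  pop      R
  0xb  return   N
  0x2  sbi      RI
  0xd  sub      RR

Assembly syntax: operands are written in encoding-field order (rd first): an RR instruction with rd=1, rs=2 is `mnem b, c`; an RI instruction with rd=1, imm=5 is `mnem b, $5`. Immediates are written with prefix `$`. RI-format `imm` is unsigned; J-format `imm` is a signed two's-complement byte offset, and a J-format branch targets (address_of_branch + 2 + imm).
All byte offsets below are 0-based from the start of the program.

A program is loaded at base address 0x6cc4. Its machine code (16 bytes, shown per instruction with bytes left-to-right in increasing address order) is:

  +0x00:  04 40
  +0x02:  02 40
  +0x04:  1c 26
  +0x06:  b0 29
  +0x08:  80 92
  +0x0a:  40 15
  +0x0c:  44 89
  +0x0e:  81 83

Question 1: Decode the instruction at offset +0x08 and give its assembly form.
+0x08: 80 92 ⇒ word 0x9280 (little)
  top 4b → 0x9 → plus [RR]
  rd@[11:9]=0x1 ⇒ b
  rs@[8:6]=0x2 ⇒ c

plus b, c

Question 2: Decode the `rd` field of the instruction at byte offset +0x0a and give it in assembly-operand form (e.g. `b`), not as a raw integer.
@+0a  little-endian(40 15) = 0x1540
  opcode bits[15:12]=0x1: lsl/RR
  [11:9] rd=2 = c
  [8:6] rs=5 = h

c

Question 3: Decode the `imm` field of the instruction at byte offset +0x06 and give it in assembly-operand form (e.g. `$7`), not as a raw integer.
$432

+0x06: b0 29 ⇒ word 0x29b0 (little)
  top 4b → 0x2 → sbi [RI]
  rd: (w>>9)&0x7=0x4 → e
  imm: (w>>0)&0x1ff=0x1b0 → $432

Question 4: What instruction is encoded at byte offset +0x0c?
cmpi e, $324

off 0x0c: read 44 89 as little → 0x8944
  op=0x8944>>12=0x8 ⇒ cmpi (RI)
  rd@[11:9]=0x4 ⇒ e
  imm@[8:0]=0x144 ⇒ $324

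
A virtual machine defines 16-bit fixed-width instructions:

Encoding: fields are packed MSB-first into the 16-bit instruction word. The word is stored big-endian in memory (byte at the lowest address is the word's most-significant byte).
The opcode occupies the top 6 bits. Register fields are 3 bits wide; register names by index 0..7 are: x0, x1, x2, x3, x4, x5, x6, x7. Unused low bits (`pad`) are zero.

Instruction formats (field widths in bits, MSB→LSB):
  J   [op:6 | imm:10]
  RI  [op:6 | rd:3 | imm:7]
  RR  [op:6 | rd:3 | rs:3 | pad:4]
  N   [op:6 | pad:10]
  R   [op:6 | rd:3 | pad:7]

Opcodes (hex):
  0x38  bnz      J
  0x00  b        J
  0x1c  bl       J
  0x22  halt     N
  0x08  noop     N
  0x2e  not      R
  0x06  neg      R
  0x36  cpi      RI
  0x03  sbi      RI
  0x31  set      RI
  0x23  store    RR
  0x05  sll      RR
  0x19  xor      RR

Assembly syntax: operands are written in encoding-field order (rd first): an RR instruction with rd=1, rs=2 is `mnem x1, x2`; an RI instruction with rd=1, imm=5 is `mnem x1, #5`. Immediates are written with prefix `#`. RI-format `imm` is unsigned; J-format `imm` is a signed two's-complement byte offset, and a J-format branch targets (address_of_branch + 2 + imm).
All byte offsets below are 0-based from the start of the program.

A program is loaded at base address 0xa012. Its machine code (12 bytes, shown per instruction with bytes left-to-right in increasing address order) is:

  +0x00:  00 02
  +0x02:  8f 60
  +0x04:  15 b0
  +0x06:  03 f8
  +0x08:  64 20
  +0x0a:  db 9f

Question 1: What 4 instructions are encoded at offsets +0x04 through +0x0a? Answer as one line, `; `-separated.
sll x3, x3; b #-8; xor x0, x2; cpi x7, #31

+0x04: 15 b0 ⇒ word 0x15b0 (big)
  top 6b → 0x5 → sll [RR]
  [9:7] rd=3 = x3
  [6:4] rs=3 = x3
+0x06: 03 f8 ⇒ word 0x03f8 (big)
  top 6b → 0x0 → b [J]
  [9:0] imm=1016 (s10→-8) = #-8
+0x08: 64 20 ⇒ word 0x6420 (big)
  top 6b → 0x19 → xor [RR]
  [9:7] rd=0 = x0
  [6:4] rs=2 = x2
+0x0a: db 9f ⇒ word 0xdb9f (big)
  top 6b → 0x36 → cpi [RI]
  [9:7] rd=7 = x7
  [6:0] imm=31 = #31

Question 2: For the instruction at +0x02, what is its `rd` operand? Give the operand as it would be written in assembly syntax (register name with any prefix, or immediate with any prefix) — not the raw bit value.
[02] 8f 60 → 0x8f60
  top 6b → 0x23 → store [RR]
  rd@[9:7]=0x6 ⇒ x6
  rs@[6:4]=0x6 ⇒ x6

x6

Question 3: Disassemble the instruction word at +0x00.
off 0x00: read 00 02 as big → 0x0002
  top 6b → 0x0 → b [J]
  imm@[9:0]=0x2 ⇒ #2

b #2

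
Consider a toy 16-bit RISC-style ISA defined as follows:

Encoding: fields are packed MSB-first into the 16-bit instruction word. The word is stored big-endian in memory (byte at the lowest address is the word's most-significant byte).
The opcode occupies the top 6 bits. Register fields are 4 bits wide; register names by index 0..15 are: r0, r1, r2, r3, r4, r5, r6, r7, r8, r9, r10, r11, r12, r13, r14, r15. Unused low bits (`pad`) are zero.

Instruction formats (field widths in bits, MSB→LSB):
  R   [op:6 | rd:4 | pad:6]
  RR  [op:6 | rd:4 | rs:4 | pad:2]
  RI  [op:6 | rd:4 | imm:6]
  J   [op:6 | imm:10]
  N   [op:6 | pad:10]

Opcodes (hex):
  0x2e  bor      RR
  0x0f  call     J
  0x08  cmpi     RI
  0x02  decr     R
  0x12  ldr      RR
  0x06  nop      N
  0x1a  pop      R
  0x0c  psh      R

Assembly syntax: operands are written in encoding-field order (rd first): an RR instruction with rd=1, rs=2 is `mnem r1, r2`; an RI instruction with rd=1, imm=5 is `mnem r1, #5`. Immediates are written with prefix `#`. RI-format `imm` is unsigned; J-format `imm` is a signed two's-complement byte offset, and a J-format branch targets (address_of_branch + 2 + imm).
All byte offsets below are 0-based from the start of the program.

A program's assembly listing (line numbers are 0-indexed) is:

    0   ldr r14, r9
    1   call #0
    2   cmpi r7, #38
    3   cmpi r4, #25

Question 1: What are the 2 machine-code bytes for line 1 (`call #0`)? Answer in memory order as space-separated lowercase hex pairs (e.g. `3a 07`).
L1: call op=0xf:6|imm=0:10 ⇒ 0x3c00 ⇒ big 3c 00

3c 00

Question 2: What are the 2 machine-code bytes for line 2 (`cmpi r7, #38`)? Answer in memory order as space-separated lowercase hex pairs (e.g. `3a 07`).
21 e6

2. cmpi fields op=0x8:6|rd=7:4|imm=38:6 → word 21e6h → 21 e6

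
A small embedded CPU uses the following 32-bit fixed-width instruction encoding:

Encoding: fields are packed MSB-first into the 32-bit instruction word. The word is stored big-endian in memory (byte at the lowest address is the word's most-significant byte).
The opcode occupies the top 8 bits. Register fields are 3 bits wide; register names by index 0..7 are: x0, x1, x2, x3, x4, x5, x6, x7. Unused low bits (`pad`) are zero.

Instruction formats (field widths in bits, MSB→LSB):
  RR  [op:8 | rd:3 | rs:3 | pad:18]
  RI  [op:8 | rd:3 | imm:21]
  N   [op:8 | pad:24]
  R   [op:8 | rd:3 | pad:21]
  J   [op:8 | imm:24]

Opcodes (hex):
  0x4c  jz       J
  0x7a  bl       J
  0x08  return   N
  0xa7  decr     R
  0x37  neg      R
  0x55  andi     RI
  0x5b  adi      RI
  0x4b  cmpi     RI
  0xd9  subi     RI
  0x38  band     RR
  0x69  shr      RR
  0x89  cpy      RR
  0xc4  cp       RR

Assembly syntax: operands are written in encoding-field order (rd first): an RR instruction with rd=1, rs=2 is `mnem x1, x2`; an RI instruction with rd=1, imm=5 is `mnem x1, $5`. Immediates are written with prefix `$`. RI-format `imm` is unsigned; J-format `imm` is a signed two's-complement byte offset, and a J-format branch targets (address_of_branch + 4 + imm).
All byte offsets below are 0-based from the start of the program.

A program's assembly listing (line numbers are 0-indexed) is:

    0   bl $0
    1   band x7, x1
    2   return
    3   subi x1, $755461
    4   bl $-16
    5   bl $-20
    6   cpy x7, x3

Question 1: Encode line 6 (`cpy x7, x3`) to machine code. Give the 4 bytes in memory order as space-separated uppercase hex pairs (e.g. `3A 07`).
89 EC 00 00

line 6 (cpy): pack op=0x89:8|rd=7:3|rs=3:3|pad=0:18 = 0x89ec0000; big→ 89 ec 00 00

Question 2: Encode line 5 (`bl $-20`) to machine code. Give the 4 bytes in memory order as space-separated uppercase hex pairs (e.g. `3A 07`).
L5: bl op=0x7a:8|imm=-20:24 ⇒ 0x7affffec ⇒ big 7a ff ff ec

7A FF FF EC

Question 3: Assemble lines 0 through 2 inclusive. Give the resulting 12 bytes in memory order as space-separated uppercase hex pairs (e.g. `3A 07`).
L0: bl op=0x7a:8|imm=0:24 ⇒ 0x7a000000 ⇒ big 7a 00 00 00
L1: band op=0x38:8|rd=7:3|rs=1:3|pad=0:18 ⇒ 0x38e40000 ⇒ big 38 e4 00 00
L2: return op=0x8:8|pad=0:24 ⇒ 0x08000000 ⇒ big 08 00 00 00

7A 00 00 00 38 E4 00 00 08 00 00 00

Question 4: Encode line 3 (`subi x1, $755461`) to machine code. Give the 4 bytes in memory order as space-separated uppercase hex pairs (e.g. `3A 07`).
D9 2B 87 05

line 3 (subi): pack op=0xd9:8|rd=1:3|imm=755461:21 = 0xd92b8705; big→ d9 2b 87 05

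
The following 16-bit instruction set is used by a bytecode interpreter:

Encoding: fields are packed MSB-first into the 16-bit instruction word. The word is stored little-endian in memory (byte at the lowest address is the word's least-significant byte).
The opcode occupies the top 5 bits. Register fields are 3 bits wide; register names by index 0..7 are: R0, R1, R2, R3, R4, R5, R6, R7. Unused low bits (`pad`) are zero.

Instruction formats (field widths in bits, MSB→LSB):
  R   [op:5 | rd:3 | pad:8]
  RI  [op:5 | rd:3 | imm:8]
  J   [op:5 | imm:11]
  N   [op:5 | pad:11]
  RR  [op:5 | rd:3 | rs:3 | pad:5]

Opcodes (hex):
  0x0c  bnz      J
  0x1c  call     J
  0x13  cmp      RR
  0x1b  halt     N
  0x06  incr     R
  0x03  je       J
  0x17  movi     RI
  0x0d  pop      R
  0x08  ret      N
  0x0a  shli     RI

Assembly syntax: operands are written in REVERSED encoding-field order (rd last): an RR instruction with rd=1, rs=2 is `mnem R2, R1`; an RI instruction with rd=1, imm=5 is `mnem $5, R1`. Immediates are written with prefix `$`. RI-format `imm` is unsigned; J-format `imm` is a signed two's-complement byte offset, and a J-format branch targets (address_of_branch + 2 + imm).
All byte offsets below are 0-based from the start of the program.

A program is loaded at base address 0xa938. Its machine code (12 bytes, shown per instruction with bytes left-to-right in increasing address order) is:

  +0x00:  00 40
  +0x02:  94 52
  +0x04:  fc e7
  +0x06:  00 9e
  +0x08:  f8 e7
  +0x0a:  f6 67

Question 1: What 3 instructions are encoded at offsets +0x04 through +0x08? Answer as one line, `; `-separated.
call $-4; cmp R0, R6; call $-8

[04] fc e7 → 0xe7fc
  top 5b → 0x1c → call [J]
  imm@[10:0]=0x7fc (s11→-4) ⇒ $-4
[06] 00 9e → 0x9e00
  top 5b → 0x13 → cmp [RR]
  rd@[10:8]=0x6 ⇒ R6
  rs@[7:5]=0x0 ⇒ R0
[08] f8 e7 → 0xe7f8
  top 5b → 0x1c → call [J]
  imm@[10:0]=0x7f8 (s11→-8) ⇒ $-8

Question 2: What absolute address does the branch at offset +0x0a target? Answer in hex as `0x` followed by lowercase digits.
0xa93a

+0x0a: f6 67 ⇒ word 0x67f6 (little)
  opcode bits[15:11]=0xc: bnz/J
  imm@[10:0]=0x7f6 (s11→-10) ⇒ $-10
  target = base 0xa938 + off 0x0a + 2 + imm -10 = 0xa93a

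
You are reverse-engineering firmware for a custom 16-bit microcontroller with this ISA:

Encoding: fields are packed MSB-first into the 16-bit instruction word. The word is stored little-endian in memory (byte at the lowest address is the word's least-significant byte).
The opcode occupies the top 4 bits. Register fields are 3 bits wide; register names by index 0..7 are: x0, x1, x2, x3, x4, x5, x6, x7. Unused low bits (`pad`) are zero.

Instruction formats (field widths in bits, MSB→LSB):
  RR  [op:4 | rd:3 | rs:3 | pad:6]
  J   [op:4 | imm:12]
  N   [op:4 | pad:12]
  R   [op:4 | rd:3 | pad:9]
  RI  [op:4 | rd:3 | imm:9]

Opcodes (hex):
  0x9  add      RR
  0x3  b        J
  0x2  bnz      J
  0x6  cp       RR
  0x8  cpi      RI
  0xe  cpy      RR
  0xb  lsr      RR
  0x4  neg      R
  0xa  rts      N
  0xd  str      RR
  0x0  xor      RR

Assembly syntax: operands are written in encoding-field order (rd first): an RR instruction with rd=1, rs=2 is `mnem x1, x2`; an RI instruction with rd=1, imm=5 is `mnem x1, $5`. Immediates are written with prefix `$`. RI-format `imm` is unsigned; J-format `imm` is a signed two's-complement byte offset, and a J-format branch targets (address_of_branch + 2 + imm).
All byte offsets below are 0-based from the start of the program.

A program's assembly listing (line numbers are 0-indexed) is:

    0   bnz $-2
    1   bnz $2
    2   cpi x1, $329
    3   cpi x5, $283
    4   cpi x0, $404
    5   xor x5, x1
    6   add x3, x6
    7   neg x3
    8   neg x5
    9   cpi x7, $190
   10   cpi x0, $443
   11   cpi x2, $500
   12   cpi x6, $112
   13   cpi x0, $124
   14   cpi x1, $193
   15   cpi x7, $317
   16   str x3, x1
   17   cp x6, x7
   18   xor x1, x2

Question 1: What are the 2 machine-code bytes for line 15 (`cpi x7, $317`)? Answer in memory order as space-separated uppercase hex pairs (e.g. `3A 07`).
3D 8F

L15: cpi op=0x8:4|rd=7:3|imm=317:9 ⇒ 0x8f3d ⇒ little 3d 8f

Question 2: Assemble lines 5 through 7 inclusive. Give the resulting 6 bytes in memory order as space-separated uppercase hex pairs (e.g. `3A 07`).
L5: xor op=0x0:4|rd=5:3|rs=1:3|pad=0:6 ⇒ 0x0a40 ⇒ little 40 0a
L6: add op=0x9:4|rd=3:3|rs=6:3|pad=0:6 ⇒ 0x9780 ⇒ little 80 97
L7: neg op=0x4:4|rd=3:3|pad=0:9 ⇒ 0x4600 ⇒ little 00 46

40 0A 80 97 00 46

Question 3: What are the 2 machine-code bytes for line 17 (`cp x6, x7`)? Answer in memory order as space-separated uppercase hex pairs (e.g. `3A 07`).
L17: cp op=0x6:4|rd=6:3|rs=7:3|pad=0:6 ⇒ 0x6dc0 ⇒ little c0 6d

C0 6D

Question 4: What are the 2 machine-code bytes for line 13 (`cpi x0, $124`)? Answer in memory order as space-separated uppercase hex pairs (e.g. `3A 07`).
7C 80

L13: cpi op=0x8:4|rd=0:3|imm=124:9 ⇒ 0x807c ⇒ little 7c 80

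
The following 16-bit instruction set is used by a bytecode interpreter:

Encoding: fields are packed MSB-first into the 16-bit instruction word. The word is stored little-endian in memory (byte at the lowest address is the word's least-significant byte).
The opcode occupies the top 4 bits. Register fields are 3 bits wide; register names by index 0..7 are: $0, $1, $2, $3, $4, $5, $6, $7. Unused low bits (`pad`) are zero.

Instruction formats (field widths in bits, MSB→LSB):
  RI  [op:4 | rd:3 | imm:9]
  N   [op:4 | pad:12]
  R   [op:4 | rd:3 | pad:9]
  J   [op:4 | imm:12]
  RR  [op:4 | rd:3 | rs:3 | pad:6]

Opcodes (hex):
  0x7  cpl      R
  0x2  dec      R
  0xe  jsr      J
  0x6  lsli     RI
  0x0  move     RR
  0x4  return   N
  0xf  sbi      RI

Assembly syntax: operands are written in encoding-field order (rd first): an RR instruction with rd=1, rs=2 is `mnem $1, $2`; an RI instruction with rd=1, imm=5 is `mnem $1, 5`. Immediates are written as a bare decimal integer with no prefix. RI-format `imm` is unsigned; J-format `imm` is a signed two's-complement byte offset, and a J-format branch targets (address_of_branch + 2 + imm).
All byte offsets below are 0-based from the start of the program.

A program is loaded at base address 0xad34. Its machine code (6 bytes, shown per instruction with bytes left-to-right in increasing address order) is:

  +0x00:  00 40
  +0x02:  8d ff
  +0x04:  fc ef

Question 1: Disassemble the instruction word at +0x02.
@+02  little-endian(8d ff) = 0xff8d
  top 4b → 0xf → sbi [RI]
  rd: (w>>9)&0x7=0x7 → $7
  imm: (w>>0)&0x1ff=0x18d → 397

sbi $7, 397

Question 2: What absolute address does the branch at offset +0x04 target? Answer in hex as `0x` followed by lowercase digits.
0xad36

[04] fc ef → 0xeffc
  op=0xeffc>>12=0xe ⇒ jsr (J)
  imm: (w>>0)&0xfff=0xffc (s12→-4) → -4
  target = base 0xad34 + off 0x04 + 2 + imm -4 = 0xad36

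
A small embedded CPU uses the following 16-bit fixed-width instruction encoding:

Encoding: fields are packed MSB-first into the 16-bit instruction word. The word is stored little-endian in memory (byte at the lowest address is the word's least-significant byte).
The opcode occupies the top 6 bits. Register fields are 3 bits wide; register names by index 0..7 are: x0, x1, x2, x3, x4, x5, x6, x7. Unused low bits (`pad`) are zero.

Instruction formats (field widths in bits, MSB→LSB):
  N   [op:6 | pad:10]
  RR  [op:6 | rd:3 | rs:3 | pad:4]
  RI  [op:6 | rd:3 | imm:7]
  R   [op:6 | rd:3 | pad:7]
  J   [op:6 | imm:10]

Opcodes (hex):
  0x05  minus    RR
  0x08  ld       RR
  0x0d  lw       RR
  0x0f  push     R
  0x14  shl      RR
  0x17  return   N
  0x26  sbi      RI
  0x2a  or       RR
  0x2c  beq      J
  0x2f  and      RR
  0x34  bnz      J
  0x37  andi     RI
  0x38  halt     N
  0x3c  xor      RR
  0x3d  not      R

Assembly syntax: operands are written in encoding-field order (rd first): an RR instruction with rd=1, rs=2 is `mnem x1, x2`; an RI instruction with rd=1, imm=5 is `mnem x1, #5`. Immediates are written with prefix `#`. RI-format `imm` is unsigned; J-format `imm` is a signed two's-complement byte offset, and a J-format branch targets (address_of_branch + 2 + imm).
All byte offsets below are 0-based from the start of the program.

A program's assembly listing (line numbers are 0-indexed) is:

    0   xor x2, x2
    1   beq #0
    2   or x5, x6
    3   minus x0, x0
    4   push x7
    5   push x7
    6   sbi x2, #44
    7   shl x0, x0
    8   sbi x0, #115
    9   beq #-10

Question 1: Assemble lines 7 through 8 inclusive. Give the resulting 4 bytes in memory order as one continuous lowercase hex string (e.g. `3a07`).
00507398

7. shl fields op=0x14:6|rd=0:3|rs=0:3|pad=0:4 → word 5000h → 00 50
8. sbi fields op=0x26:6|rd=0:3|imm=115:7 → word 9873h → 73 98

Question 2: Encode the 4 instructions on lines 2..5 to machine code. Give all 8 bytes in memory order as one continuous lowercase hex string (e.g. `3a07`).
e0aa0014803f803f

2. or fields op=0x2a:6|rd=5:3|rs=6:3|pad=0:4 → word aae0h → e0 aa
3. minus fields op=0x5:6|rd=0:3|rs=0:3|pad=0:4 → word 1400h → 00 14
4. push fields op=0xf:6|rd=7:3|pad=0:7 → word 3f80h → 80 3f
5. push fields op=0xf:6|rd=7:3|pad=0:7 → word 3f80h → 80 3f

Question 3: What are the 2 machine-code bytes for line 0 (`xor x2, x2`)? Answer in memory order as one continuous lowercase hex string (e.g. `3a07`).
20f1

0. xor fields op=0x3c:6|rd=2:3|rs=2:3|pad=0:4 → word f120h → 20 f1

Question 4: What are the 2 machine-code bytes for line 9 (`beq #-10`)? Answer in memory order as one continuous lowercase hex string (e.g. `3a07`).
L9: beq op=0x2c:6|imm=-10:10 ⇒ 0xb3f6 ⇒ little f6 b3

f6b3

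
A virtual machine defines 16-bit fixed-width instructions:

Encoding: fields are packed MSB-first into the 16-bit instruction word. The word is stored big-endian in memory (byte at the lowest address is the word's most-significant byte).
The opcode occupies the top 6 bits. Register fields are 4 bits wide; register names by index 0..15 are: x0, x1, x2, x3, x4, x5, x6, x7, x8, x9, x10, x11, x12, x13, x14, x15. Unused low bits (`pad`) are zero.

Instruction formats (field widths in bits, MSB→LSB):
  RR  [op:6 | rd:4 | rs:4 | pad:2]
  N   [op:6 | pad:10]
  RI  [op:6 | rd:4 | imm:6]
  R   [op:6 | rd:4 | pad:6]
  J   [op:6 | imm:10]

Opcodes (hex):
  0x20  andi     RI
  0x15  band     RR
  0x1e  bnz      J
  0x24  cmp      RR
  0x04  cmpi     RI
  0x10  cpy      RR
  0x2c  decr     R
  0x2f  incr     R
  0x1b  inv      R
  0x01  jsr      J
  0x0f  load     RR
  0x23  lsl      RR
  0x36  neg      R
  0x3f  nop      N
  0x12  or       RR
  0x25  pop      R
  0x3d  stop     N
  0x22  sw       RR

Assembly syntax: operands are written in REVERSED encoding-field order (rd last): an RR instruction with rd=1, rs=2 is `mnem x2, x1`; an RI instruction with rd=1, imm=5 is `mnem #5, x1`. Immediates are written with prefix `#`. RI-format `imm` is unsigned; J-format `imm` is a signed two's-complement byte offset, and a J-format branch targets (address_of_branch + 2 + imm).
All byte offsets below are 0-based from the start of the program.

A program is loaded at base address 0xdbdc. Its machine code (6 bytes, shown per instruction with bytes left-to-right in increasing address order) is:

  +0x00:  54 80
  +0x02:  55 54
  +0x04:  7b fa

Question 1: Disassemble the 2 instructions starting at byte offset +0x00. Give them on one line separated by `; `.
[00] 54 80 → 0x5480
  op=0x5480>>10=0x15 ⇒ band (RR)
  rd@[9:6]=0x2 ⇒ x2
  rs@[5:2]=0x0 ⇒ x0
[02] 55 54 → 0x5554
  op=0x5554>>10=0x15 ⇒ band (RR)
  rd@[9:6]=0x5 ⇒ x5
  rs@[5:2]=0x5 ⇒ x5

band x0, x2; band x5, x5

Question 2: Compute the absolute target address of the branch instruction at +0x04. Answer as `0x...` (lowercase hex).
+0x04: 7b fa ⇒ word 0x7bfa (big)
  opcode bits[15:10]=0x1e: bnz/J
  imm@[9:0]=0x3fa (s10→-6) ⇒ #-6
  target = base 0xdbdc + off 0x04 + 2 + imm -6 = 0xdbdc

0xdbdc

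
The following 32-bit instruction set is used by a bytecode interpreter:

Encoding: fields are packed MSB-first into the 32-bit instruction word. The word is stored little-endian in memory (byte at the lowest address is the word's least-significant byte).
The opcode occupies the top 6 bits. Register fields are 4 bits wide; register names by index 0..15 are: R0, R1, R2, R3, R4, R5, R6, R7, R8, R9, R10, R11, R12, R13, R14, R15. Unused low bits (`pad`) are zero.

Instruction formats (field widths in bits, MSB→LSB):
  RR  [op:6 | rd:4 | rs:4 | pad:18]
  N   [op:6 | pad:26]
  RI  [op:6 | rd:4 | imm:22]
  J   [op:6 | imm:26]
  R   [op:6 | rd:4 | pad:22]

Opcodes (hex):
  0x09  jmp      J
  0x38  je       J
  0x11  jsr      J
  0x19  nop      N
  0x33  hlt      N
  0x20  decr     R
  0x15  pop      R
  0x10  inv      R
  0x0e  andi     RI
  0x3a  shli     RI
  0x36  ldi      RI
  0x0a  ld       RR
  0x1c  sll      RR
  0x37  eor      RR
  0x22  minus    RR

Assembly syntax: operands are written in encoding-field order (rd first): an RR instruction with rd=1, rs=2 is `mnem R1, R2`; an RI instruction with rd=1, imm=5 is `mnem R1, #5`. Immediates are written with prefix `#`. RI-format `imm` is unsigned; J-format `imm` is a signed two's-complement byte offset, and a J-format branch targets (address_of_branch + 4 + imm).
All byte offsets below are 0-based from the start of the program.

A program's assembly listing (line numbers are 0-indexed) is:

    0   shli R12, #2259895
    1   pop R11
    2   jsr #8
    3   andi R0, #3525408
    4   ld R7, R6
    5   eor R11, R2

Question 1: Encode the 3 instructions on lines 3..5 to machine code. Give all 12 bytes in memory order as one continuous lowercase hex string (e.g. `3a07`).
line 3 (andi): pack op=0xe:6|rd=0:4|imm=3525408:22 = 0x3835cb20; little→ 20 cb 35 38
line 4 (ld): pack op=0xa:6|rd=7:4|rs=6:4|pad=0:18 = 0x29d80000; little→ 00 00 d8 29
line 5 (eor): pack op=0x37:6|rd=11:4|rs=2:4|pad=0:18 = 0xdec80000; little→ 00 00 c8 de

20cb35380000d8290000c8de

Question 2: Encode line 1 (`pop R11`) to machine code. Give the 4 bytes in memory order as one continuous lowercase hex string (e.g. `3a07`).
0000c056

L1: pop op=0x15:6|rd=11:4|pad=0:22 ⇒ 0x56c00000 ⇒ little 00 00 c0 56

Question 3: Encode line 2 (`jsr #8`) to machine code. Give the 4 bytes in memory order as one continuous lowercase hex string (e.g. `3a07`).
08000044

2. jsr fields op=0x11:6|imm=8:26 → word 44000008h → 08 00 00 44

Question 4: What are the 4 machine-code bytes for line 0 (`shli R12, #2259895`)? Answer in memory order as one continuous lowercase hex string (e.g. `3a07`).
b77b22eb

L0: shli op=0x3a:6|rd=12:4|imm=2259895:22 ⇒ 0xeb227bb7 ⇒ little b7 7b 22 eb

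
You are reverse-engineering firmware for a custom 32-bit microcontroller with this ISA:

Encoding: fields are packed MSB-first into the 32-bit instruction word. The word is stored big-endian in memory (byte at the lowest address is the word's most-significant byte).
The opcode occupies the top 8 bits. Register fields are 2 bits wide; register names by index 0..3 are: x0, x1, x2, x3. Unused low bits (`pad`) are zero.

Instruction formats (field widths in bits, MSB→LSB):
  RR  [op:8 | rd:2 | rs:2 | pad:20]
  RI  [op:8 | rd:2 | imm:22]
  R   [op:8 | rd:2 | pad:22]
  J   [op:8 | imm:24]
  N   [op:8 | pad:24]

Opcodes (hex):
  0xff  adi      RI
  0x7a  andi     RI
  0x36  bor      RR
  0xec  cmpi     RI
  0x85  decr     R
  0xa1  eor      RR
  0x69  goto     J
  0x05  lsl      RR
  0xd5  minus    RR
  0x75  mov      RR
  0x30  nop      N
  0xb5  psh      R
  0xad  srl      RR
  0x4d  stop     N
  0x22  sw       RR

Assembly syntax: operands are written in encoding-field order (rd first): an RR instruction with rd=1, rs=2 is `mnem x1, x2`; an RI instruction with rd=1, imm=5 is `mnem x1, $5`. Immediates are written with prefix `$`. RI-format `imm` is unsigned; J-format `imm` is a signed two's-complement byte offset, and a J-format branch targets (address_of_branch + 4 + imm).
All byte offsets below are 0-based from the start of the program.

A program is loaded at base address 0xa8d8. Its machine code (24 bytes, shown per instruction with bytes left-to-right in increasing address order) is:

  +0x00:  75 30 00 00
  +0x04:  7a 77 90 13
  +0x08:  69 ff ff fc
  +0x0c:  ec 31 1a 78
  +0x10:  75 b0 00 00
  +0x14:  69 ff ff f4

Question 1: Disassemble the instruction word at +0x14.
goto $-12

+0x14: 69 ff ff f4 ⇒ word 0x69fffff4 (big)
  top 8b → 0x69 → goto [J]
  [23:0] imm=16777204 (s24→-12) = $-12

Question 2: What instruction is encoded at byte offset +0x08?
goto $-4

off 0x08: read 69 ff ff fc as big → 0x69fffffc
  op=0x69fffffc>>24=0x69 ⇒ goto (J)
  imm@[23:0]=0xfffffc (s24→-4) ⇒ $-4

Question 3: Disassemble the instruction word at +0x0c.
@+0c  big-endian(ec 31 1a 78) = 0xec311a78
  op=0xec311a78>>24=0xec ⇒ cmpi (RI)
  rd@[23:22]=0x0 ⇒ x0
  imm@[21:0]=0x311a78 ⇒ $3218040

cmpi x0, $3218040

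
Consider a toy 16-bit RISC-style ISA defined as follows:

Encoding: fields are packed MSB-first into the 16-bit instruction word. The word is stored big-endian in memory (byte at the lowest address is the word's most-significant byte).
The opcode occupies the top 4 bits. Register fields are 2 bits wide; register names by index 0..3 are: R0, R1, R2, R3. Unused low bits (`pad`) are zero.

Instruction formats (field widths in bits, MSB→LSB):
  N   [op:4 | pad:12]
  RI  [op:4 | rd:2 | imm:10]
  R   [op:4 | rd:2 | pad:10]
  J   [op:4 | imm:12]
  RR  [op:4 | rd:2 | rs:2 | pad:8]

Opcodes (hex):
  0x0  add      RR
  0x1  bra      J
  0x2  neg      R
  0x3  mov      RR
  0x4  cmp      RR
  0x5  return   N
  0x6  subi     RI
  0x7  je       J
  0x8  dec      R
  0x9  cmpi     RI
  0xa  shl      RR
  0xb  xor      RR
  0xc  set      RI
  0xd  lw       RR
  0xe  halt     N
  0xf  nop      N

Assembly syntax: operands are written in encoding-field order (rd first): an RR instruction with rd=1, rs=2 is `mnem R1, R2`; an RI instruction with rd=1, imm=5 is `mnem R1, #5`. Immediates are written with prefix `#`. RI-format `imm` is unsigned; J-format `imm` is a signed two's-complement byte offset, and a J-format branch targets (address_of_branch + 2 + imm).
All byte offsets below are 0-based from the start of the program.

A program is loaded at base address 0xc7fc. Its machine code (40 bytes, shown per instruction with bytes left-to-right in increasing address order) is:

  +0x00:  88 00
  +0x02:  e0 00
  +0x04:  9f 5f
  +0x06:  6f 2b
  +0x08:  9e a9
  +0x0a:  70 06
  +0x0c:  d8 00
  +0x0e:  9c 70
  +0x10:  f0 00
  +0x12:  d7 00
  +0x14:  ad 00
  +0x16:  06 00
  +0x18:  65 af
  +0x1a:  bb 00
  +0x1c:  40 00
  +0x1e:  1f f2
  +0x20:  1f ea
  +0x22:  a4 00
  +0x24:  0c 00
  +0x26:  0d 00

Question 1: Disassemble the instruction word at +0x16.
add R1, R2

@+16  big-endian(06 00) = 0x0600
  opcode bits[15:12]=0x0: add/RR
  rd: (w>>10)&0x3=0x1 → R1
  rs: (w>>8)&0x3=0x2 → R2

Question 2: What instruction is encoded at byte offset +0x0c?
lw R2, R0

off 0x0c: read d8 00 as big → 0xd800
  op=0xd800>>12=0xd ⇒ lw (RR)
  rd@[11:10]=0x2 ⇒ R2
  rs@[9:8]=0x0 ⇒ R0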